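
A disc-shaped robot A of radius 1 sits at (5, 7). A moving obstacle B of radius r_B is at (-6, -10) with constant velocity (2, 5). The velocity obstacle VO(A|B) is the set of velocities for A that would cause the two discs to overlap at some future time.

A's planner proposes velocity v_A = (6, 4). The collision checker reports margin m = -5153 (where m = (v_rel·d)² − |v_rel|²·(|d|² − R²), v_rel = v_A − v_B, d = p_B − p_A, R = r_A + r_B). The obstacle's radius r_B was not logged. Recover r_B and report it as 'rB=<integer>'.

m = -5153
d = (-11, -17);  v_rel = (4, -1),  |v_rel|² = 17
v_rel×d = (4)·(-17) − (-1)·(-11) = -79
since m = R²·17 − (-79)²:  R² = (6241 + -5153) / 17 = 64
R = √64 = 8  ⇒  r_B = 8 − 1 = 7

rB=7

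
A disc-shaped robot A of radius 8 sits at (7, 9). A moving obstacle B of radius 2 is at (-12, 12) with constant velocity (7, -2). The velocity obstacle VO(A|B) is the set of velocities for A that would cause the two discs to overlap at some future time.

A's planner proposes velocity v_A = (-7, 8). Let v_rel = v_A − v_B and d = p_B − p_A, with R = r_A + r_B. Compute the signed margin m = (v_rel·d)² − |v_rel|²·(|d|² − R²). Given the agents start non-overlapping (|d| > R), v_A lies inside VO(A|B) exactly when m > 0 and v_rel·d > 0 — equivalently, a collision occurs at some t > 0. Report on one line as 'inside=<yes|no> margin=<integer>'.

d = (-19, 3),  |d|² = 370;  R = 8+2 = 10,  c = 370−10² = 270
v_rel = (-14, 10),  |v_rel|² = 296;  v_rel·d = (-14)·(-19) + (10)·(3) = 296
296·t² − 592·t + 270 = 0  ⇒  m = 296² − 296·270 = 7696
m = 7696 > 0,  v_rel·d = 296 > 0  ⇒  inside

inside=yes margin=7696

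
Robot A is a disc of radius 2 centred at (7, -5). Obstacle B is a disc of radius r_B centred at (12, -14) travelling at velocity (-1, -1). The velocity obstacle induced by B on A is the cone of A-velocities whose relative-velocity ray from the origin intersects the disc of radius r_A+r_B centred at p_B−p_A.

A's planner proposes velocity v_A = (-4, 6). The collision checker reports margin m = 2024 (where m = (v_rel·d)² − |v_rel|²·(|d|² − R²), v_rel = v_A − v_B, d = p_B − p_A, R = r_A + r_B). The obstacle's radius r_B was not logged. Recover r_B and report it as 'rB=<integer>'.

m = 2024
d = (5, -9);  v_rel = (-3, 7),  |v_rel|² = 58
v_rel×d = (-3)·(-9) − (7)·(5) = -8
since m = R²·58 − (-8)²:  R² = (64 + 2024) / 58 = 36
R = √36 = 6  ⇒  r_B = 6 − 2 = 4

rB=4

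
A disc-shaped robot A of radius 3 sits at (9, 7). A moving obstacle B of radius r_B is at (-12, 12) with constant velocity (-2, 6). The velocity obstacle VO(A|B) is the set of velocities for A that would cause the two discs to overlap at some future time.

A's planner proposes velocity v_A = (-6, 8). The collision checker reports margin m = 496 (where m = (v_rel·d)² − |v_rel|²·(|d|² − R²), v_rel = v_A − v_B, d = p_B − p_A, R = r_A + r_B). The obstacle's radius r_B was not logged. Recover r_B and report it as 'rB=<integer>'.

m = 496
d = (-21, 5);  v_rel = (-4, 2),  |v_rel|² = 20
v_rel×d = (-4)·(5) − (2)·(-21) = 22
since m = R²·20 − 22²:  R² = (484 + 496) / 20 = 49
R = √49 = 7  ⇒  r_B = 7 − 3 = 4

rB=4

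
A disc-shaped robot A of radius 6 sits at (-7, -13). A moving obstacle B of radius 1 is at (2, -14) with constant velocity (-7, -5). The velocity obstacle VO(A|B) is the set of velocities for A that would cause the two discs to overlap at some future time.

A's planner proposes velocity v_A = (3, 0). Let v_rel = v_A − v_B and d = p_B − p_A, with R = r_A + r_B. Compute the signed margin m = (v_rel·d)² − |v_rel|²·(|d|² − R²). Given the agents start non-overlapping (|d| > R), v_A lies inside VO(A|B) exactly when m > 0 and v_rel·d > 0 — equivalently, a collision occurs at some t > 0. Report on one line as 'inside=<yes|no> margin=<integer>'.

d = (9, -1),  |d|² = 82;  R = 6+1 = 7,  c = 82−7² = 33
v_rel = (10, 5),  |v_rel|² = 125;  v_rel·d = (10)·(9) + (5)·(-1) = 85
125·t² − 170·t + 33 = 0  ⇒  m = 85² − 125·33 = 3100
m = 3100 > 0,  v_rel·d = 85 > 0  ⇒  inside

inside=yes margin=3100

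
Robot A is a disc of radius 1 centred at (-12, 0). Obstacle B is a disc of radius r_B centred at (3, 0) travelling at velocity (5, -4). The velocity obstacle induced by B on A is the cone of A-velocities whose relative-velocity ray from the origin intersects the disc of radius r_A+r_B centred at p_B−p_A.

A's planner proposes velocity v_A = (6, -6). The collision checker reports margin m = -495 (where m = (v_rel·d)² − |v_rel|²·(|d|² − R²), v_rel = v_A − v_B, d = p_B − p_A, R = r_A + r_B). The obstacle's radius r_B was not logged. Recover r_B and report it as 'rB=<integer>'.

m = -495
d = (15, 0);  v_rel = (1, -2),  |v_rel|² = 5
v_rel×d = (1)·(0) − (-2)·(15) = 30
since m = R²·5 − 30²:  R² = (900 + -495) / 5 = 81
R = √81 = 9  ⇒  r_B = 9 − 1 = 8

rB=8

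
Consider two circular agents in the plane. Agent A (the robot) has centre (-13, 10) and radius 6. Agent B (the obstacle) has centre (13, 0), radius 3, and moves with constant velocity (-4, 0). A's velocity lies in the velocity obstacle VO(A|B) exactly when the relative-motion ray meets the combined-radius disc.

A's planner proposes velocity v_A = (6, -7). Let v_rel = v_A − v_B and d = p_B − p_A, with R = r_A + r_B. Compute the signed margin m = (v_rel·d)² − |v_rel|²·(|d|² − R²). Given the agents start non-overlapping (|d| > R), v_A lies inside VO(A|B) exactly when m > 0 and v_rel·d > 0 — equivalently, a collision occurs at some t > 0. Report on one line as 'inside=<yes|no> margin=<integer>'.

d = (26, -10),  |d|² = 776;  R = 6+3 = 9,  c = 776−9² = 695
v_rel = (10, -7),  |v_rel|² = 149;  v_rel·d = (10)·(26) + (-7)·(-10) = 330
149·t² − 660·t + 695 = 0  ⇒  m = 330² − 149·695 = 5345
m = 5345 > 0,  v_rel·d = 330 > 0  ⇒  inside

inside=yes margin=5345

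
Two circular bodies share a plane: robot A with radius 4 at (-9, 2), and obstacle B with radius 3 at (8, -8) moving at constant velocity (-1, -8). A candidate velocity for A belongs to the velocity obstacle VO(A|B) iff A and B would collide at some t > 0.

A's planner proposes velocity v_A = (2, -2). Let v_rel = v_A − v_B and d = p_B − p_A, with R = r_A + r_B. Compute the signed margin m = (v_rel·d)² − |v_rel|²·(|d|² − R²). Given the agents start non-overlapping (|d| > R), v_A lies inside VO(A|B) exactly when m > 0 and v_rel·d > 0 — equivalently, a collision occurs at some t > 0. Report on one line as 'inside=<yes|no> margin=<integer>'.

d = (17, -10),  |d|² = 389;  R = 4+3 = 7,  c = 389−7² = 340
v_rel = (3, 6),  |v_rel|² = 45;  v_rel·d = (3)·(17) + (6)·(-10) = -9
45·t² + 18·t + 340 = 0  ⇒  m = (-9)² − 45·340 = -15219
m = -15219 < 0,  v_rel·d = -9 < 0  ⇒  outside

inside=no margin=-15219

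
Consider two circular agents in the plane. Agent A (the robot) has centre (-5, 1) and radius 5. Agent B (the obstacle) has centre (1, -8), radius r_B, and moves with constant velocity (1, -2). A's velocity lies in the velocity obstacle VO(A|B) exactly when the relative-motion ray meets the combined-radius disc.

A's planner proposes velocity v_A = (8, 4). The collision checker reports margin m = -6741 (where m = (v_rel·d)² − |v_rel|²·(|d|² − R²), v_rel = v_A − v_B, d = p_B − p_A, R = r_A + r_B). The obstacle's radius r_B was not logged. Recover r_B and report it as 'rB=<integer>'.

m = -6741
d = (6, -9);  v_rel = (7, 6),  |v_rel|² = 85
v_rel×d = (7)·(-9) − (6)·(6) = -99
since m = R²·85 − (-99)²:  R² = (9801 + -6741) / 85 = 36
R = √36 = 6  ⇒  r_B = 6 − 5 = 1

rB=1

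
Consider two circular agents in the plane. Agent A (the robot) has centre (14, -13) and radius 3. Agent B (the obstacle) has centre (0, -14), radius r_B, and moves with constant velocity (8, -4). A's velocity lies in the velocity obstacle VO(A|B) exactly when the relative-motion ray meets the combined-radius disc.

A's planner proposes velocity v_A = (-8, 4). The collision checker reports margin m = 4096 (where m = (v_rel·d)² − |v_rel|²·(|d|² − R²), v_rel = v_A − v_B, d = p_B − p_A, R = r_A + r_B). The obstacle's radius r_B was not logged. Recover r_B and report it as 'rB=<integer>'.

m = 4096
d = (-14, -1);  v_rel = (-16, 8),  |v_rel|² = 320
v_rel×d = (-16)·(-1) − (8)·(-14) = 128
since m = R²·320 − 128²:  R² = (16384 + 4096) / 320 = 64
R = √64 = 8  ⇒  r_B = 8 − 3 = 5

rB=5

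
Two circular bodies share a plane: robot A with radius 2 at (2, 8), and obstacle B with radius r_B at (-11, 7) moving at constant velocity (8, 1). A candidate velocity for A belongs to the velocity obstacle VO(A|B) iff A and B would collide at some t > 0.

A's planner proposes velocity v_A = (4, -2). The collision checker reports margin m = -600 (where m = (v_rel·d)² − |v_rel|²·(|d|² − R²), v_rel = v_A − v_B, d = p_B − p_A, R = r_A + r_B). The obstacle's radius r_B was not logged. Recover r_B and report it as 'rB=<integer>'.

m = -600
d = (-13, -1);  v_rel = (-4, -3),  |v_rel|² = 25
v_rel×d = (-4)·(-1) − (-3)·(-13) = -35
since m = R²·25 − (-35)²:  R² = (1225 + -600) / 25 = 25
R = √25 = 5  ⇒  r_B = 5 − 2 = 3

rB=3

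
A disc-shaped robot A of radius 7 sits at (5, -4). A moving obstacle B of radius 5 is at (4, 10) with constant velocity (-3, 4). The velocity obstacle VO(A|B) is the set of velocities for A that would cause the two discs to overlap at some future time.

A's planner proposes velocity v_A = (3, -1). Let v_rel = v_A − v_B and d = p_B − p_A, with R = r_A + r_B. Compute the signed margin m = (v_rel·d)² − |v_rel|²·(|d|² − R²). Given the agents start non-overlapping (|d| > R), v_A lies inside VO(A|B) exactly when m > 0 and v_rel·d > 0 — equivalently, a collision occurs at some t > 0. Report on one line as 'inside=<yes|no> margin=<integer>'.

d = (-1, 14),  |d|² = 197;  R = 7+5 = 12,  c = 197−12² = 53
v_rel = (6, -5),  |v_rel|² = 61;  v_rel·d = (6)·(-1) + (-5)·(14) = -76
61·t² + 152·t + 53 = 0  ⇒  m = (-76)² − 61·53 = 2543
m = 2543 > 0,  v_rel·d = -76 < 0  ⇒  outside

inside=no margin=2543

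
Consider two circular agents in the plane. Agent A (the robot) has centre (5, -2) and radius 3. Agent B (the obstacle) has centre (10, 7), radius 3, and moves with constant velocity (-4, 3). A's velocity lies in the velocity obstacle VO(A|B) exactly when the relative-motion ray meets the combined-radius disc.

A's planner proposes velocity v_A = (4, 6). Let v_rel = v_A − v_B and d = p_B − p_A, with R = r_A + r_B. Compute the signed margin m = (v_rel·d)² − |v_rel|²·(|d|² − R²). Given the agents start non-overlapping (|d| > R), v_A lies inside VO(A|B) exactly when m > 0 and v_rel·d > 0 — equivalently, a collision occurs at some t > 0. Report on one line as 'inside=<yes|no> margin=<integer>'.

d = (5, 9),  |d|² = 106;  R = 3+3 = 6,  c = 106−6² = 70
v_rel = (8, 3),  |v_rel|² = 73;  v_rel·d = (8)·(5) + (3)·(9) = 67
73·t² − 134·t + 70 = 0  ⇒  m = 67² − 73·70 = -621
m = -621 < 0,  v_rel·d = 67 > 0  ⇒  outside

inside=no margin=-621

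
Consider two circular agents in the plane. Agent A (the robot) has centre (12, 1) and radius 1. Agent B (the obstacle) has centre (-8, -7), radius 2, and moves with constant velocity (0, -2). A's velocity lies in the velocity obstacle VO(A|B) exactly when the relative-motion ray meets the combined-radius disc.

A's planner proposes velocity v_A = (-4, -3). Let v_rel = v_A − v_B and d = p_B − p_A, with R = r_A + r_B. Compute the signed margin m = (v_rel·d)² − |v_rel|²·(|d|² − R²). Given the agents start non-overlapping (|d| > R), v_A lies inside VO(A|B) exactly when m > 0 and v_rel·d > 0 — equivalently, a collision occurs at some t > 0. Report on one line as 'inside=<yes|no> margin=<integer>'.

d = (-20, -8),  |d|² = 464;  R = 1+2 = 3,  c = 464−3² = 455
v_rel = (-4, -1),  |v_rel|² = 17;  v_rel·d = (-4)·(-20) + (-1)·(-8) = 88
17·t² − 176·t + 455 = 0  ⇒  m = 88² − 17·455 = 9
m = 9 > 0,  v_rel·d = 88 > 0  ⇒  inside

inside=yes margin=9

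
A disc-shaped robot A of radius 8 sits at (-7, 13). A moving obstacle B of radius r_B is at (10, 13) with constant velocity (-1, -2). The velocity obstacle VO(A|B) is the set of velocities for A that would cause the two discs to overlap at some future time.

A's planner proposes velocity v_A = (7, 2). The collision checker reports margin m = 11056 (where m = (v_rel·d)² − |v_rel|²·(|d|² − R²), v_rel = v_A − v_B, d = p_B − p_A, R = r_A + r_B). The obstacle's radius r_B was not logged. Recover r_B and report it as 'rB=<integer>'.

m = 11056
d = (17, 0);  v_rel = (8, 4),  |v_rel|² = 80
v_rel×d = (8)·(0) − (4)·(17) = -68
since m = R²·80 − (-68)²:  R² = (4624 + 11056) / 80 = 196
R = √196 = 14  ⇒  r_B = 14 − 8 = 6

rB=6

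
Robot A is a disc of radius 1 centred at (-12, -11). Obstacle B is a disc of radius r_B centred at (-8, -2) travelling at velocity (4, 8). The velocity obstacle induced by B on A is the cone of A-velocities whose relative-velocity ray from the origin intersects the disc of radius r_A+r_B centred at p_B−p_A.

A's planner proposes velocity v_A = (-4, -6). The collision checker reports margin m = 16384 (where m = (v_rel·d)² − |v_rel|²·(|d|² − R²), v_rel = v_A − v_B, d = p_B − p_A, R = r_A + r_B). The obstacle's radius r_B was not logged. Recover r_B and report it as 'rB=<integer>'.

m = 16384
d = (4, 9);  v_rel = (-8, -14),  |v_rel|² = 260
v_rel×d = (-8)·(9) − (-14)·(4) = -16
since m = R²·260 − (-16)²:  R² = (256 + 16384) / 260 = 64
R = √64 = 8  ⇒  r_B = 8 − 1 = 7

rB=7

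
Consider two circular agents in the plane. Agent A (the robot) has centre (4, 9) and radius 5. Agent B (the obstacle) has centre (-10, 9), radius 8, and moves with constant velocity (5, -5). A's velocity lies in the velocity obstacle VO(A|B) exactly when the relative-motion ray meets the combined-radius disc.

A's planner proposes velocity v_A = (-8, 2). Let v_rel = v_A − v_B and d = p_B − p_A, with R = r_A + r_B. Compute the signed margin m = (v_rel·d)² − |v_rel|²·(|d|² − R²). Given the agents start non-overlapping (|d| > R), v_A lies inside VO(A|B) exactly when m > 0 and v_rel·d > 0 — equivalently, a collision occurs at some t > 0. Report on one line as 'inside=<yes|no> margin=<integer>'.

d = (-14, 0),  |d|² = 196;  R = 5+8 = 13,  c = 196−13² = 27
v_rel = (-13, 7),  |v_rel|² = 218;  v_rel·d = (-13)·(-14) + (7)·(0) = 182
218·t² − 364·t + 27 = 0  ⇒  m = 182² − 218·27 = 27238
m = 27238 > 0,  v_rel·d = 182 > 0  ⇒  inside

inside=yes margin=27238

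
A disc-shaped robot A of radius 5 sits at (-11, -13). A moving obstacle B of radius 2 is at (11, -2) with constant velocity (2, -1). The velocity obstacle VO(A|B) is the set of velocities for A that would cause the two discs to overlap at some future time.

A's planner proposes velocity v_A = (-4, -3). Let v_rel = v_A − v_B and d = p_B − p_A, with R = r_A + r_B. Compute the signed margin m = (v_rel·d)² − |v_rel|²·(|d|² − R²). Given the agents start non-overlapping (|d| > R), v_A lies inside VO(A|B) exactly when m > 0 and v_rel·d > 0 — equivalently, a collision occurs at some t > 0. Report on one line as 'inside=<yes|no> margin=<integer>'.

d = (22, 11),  |d|² = 605;  R = 5+2 = 7,  c = 605−7² = 556
v_rel = (-6, -2),  |v_rel|² = 40;  v_rel·d = (-6)·(22) + (-2)·(11) = -154
40·t² + 308·t + 556 = 0  ⇒  m = (-154)² − 40·556 = 1476
m = 1476 > 0,  v_rel·d = -154 < 0  ⇒  outside

inside=no margin=1476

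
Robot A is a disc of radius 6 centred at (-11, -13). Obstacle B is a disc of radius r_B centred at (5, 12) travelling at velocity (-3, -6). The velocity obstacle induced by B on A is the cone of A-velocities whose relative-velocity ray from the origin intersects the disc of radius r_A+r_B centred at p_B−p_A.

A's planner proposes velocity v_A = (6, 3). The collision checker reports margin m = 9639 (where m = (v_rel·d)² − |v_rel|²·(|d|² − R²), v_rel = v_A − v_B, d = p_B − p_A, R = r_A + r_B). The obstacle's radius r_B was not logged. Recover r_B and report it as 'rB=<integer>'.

m = 9639
d = (16, 25);  v_rel = (9, 9),  |v_rel|² = 162
v_rel×d = (9)·(25) − (9)·(16) = 81
since m = R²·162 − 81²:  R² = (6561 + 9639) / 162 = 100
R = √100 = 10  ⇒  r_B = 10 − 6 = 4

rB=4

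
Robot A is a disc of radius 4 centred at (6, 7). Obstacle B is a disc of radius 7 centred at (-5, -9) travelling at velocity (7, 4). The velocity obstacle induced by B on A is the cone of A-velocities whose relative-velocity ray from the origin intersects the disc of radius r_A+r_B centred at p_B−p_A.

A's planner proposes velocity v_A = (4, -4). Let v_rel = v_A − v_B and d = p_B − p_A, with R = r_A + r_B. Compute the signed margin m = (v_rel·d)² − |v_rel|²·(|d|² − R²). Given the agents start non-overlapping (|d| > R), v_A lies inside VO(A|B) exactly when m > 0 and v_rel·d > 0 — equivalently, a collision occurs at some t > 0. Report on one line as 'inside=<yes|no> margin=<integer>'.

d = (-11, -16),  |d|² = 377;  R = 4+7 = 11,  c = 377−11² = 256
v_rel = (-3, -8),  |v_rel|² = 73;  v_rel·d = (-3)·(-11) + (-8)·(-16) = 161
73·t² − 322·t + 256 = 0  ⇒  m = 161² − 73·256 = 7233
m = 7233 > 0,  v_rel·d = 161 > 0  ⇒  inside

inside=yes margin=7233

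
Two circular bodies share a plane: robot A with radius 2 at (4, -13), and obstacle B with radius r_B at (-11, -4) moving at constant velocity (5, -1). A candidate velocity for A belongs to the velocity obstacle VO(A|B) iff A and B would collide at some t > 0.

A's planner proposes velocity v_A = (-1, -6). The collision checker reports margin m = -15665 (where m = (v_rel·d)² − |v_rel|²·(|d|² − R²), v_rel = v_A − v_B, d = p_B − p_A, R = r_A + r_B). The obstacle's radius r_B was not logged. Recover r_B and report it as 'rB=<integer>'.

m = -15665
d = (-15, 9);  v_rel = (-6, -5),  |v_rel|² = 61
v_rel×d = (-6)·(9) − (-5)·(-15) = -129
since m = R²·61 − (-129)²:  R² = (16641 + -15665) / 61 = 16
R = √16 = 4  ⇒  r_B = 4 − 2 = 2

rB=2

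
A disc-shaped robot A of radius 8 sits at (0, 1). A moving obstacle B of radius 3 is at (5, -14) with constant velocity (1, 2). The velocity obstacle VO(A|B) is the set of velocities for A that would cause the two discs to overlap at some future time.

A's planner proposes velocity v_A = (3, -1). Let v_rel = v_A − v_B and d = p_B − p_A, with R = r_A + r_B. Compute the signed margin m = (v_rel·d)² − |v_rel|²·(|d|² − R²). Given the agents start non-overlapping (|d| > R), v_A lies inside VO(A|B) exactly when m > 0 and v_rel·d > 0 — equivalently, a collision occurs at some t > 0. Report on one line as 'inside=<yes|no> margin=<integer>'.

d = (5, -15),  |d|² = 250;  R = 8+3 = 11,  c = 250−11² = 129
v_rel = (2, -3),  |v_rel|² = 13;  v_rel·d = (2)·(5) + (-3)·(-15) = 55
13·t² − 110·t + 129 = 0  ⇒  m = 55² − 13·129 = 1348
m = 1348 > 0,  v_rel·d = 55 > 0  ⇒  inside

inside=yes margin=1348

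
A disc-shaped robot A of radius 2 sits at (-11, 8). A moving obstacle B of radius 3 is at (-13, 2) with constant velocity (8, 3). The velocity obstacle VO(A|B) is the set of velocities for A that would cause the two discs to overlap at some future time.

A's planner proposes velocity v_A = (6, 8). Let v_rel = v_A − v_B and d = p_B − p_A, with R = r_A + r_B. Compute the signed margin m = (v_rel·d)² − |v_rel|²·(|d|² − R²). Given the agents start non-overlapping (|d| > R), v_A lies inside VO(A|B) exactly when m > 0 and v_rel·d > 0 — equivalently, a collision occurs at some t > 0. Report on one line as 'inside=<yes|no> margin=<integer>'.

d = (-2, -6),  |d|² = 40;  R = 2+3 = 5,  c = 40−5² = 15
v_rel = (-2, 5),  |v_rel|² = 29;  v_rel·d = (-2)·(-2) + (5)·(-6) = -26
29·t² + 52·t + 15 = 0  ⇒  m = (-26)² − 29·15 = 241
m = 241 > 0,  v_rel·d = -26 < 0  ⇒  outside

inside=no margin=241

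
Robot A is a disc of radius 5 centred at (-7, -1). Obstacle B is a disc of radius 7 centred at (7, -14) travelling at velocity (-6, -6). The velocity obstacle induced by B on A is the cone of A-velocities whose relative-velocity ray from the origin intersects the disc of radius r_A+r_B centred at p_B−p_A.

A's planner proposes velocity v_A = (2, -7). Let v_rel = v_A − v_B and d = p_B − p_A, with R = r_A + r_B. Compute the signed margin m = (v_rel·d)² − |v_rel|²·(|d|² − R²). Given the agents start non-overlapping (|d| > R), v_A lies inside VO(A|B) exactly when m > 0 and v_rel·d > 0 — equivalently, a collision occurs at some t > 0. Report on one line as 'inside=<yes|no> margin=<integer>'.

d = (14, -13),  |d|² = 365;  R = 5+7 = 12,  c = 365−12² = 221
v_rel = (8, -1),  |v_rel|² = 65;  v_rel·d = (8)·(14) + (-1)·(-13) = 125
65·t² − 250·t + 221 = 0  ⇒  m = 125² − 65·221 = 1260
m = 1260 > 0,  v_rel·d = 125 > 0  ⇒  inside

inside=yes margin=1260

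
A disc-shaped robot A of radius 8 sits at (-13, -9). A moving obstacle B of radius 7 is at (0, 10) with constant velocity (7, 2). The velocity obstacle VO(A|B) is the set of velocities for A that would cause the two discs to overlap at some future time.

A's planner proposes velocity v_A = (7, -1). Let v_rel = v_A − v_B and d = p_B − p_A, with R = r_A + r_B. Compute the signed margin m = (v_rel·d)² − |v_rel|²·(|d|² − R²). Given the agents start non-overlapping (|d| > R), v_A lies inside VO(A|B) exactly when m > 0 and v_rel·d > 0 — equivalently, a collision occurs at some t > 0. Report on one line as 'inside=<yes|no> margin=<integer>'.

d = (13, 19),  |d|² = 530;  R = 8+7 = 15,  c = 530−15² = 305
v_rel = (0, -3),  |v_rel|² = 9;  v_rel·d = (0)·(13) + (-3)·(19) = -57
9·t² + 114·t + 305 = 0  ⇒  m = (-57)² − 9·305 = 504
m = 504 > 0,  v_rel·d = -57 < 0  ⇒  outside

inside=no margin=504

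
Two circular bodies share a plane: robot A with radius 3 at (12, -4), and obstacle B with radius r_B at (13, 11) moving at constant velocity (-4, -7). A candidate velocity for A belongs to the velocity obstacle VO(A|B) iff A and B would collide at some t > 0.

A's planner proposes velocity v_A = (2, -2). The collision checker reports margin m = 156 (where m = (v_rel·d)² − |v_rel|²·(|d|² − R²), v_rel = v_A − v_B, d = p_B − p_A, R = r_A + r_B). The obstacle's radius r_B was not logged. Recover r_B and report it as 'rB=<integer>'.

m = 156
d = (1, 15);  v_rel = (6, 5),  |v_rel|² = 61
v_rel×d = (6)·(15) − (5)·(1) = 85
since m = R²·61 − 85²:  R² = (7225 + 156) / 61 = 121
R = √121 = 11  ⇒  r_B = 11 − 3 = 8

rB=8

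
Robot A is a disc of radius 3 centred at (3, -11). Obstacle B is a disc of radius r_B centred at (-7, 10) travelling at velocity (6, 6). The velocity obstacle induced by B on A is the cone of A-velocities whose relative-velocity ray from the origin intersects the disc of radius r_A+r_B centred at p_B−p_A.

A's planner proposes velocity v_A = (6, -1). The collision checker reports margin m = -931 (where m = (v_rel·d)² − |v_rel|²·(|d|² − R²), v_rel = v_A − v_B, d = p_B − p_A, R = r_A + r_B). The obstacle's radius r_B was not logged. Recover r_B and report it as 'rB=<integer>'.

m = -931
d = (-10, 21);  v_rel = (0, -7),  |v_rel|² = 49
v_rel×d = (0)·(21) − (-7)·(-10) = -70
since m = R²·49 − (-70)²:  R² = (4900 + -931) / 49 = 81
R = √81 = 9  ⇒  r_B = 9 − 3 = 6

rB=6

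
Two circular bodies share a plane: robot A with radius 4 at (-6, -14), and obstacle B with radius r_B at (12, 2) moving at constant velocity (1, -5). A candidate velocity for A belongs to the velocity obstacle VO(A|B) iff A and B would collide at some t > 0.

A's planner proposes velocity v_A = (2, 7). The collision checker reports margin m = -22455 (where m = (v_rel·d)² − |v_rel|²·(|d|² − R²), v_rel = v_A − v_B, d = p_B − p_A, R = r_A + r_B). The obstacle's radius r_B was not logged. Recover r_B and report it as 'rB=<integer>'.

m = -22455
d = (18, 16);  v_rel = (1, 12),  |v_rel|² = 145
v_rel×d = (1)·(16) − (12)·(18) = -200
since m = R²·145 − (-200)²:  R² = (40000 + -22455) / 145 = 121
R = √121 = 11  ⇒  r_B = 11 − 4 = 7

rB=7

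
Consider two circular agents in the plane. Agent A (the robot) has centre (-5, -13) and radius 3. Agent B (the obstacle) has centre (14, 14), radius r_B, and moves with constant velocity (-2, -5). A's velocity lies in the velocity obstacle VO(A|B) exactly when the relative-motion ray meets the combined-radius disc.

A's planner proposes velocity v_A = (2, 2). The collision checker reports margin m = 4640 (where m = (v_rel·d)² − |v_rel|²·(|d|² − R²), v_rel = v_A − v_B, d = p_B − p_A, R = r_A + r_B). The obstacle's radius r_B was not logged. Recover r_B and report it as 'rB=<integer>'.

m = 4640
d = (19, 27);  v_rel = (4, 7),  |v_rel|² = 65
v_rel×d = (4)·(27) − (7)·(19) = -25
since m = R²·65 − (-25)²:  R² = (625 + 4640) / 65 = 81
R = √81 = 9  ⇒  r_B = 9 − 3 = 6

rB=6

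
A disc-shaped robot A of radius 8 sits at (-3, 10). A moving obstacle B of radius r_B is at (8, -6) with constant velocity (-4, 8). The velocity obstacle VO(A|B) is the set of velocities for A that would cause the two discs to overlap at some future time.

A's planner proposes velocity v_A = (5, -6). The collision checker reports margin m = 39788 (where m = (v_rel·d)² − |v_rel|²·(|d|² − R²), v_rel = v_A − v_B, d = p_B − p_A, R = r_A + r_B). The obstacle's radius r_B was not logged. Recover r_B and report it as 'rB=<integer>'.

m = 39788
d = (11, -16);  v_rel = (9, -14),  |v_rel|² = 277
v_rel×d = (9)·(-16) − (-14)·(11) = 10
since m = R²·277 − 10²:  R² = (100 + 39788) / 277 = 144
R = √144 = 12  ⇒  r_B = 12 − 8 = 4

rB=4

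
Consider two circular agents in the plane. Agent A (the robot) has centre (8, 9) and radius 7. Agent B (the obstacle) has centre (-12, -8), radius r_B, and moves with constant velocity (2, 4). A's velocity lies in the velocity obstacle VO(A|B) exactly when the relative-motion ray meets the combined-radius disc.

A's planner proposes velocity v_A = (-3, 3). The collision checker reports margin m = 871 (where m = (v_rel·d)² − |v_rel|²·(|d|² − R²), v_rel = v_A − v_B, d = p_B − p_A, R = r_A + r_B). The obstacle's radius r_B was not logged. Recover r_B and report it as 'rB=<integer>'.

m = 871
d = (-20, -17);  v_rel = (-5, -1),  |v_rel|² = 26
v_rel×d = (-5)·(-17) − (-1)·(-20) = 65
since m = R²·26 − 65²:  R² = (4225 + 871) / 26 = 196
R = √196 = 14  ⇒  r_B = 14 − 7 = 7

rB=7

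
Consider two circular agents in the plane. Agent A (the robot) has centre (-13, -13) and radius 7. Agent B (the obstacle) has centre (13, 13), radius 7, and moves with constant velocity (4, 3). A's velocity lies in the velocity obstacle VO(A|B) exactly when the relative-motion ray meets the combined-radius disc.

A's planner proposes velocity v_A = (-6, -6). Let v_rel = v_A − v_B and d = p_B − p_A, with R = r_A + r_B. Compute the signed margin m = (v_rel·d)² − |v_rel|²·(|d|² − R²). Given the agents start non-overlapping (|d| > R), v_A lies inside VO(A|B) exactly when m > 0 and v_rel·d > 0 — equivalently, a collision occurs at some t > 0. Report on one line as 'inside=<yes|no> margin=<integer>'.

d = (26, 26),  |d|² = 1352;  R = 7+7 = 14,  c = 1352−14² = 1156
v_rel = (-10, -9),  |v_rel|² = 181;  v_rel·d = (-10)·(26) + (-9)·(26) = -494
181·t² + 988·t + 1156 = 0  ⇒  m = (-494)² − 181·1156 = 34800
m = 34800 > 0,  v_rel·d = -494 < 0  ⇒  outside

inside=no margin=34800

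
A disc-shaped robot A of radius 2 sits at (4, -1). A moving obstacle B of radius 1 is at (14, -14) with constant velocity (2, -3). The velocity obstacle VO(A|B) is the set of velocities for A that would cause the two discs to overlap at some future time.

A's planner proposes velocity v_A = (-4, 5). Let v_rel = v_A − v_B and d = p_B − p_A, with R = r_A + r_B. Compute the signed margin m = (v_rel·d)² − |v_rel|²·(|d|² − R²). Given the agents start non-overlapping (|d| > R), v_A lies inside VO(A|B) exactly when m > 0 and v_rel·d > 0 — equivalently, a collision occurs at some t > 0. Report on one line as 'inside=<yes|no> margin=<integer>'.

d = (10, -13),  |d|² = 269;  R = 2+1 = 3,  c = 269−3² = 260
v_rel = (-6, 8),  |v_rel|² = 100;  v_rel·d = (-6)·(10) + (8)·(-13) = -164
100·t² + 328·t + 260 = 0  ⇒  m = (-164)² − 100·260 = 896
m = 896 > 0,  v_rel·d = -164 < 0  ⇒  outside

inside=no margin=896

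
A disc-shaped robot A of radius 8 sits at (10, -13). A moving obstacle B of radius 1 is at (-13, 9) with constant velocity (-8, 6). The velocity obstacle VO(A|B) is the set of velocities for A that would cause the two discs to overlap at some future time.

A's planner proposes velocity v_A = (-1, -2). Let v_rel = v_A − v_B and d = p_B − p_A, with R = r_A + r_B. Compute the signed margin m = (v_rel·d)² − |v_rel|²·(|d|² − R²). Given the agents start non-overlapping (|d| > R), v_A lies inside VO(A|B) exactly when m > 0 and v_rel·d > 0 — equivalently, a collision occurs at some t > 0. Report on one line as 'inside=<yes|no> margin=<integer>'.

d = (-23, 22),  |d|² = 1013;  R = 8+1 = 9,  c = 1013−9² = 932
v_rel = (7, -8),  |v_rel|² = 113;  v_rel·d = (7)·(-23) + (-8)·(22) = -337
113·t² + 674·t + 932 = 0  ⇒  m = (-337)² − 113·932 = 8253
m = 8253 > 0,  v_rel·d = -337 < 0  ⇒  outside

inside=no margin=8253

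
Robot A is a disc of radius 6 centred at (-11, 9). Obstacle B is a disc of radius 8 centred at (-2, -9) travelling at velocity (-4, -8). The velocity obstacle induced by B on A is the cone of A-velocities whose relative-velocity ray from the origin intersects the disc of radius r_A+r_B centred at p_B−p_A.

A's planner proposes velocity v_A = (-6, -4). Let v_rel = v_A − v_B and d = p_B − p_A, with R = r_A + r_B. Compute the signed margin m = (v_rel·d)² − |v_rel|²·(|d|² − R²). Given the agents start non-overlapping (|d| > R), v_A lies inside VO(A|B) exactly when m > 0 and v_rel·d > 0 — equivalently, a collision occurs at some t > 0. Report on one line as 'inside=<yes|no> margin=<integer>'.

d = (9, -18),  |d|² = 405;  R = 6+8 = 14,  c = 405−14² = 209
v_rel = (-2, 4),  |v_rel|² = 20;  v_rel·d = (-2)·(9) + (4)·(-18) = -90
20·t² + 180·t + 209 = 0  ⇒  m = (-90)² − 20·209 = 3920
m = 3920 > 0,  v_rel·d = -90 < 0  ⇒  outside

inside=no margin=3920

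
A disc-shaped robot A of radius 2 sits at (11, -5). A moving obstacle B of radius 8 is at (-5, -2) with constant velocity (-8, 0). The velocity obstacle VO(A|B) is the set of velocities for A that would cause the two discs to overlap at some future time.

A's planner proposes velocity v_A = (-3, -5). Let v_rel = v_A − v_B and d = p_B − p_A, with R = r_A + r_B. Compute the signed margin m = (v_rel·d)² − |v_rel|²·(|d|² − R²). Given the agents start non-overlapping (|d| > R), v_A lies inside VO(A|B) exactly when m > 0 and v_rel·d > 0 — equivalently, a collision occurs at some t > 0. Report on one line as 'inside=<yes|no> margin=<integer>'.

d = (-16, 3),  |d|² = 265;  R = 2+8 = 10,  c = 265−10² = 165
v_rel = (5, -5),  |v_rel|² = 50;  v_rel·d = (5)·(-16) + (-5)·(3) = -95
50·t² + 190·t + 165 = 0  ⇒  m = (-95)² − 50·165 = 775
m = 775 > 0,  v_rel·d = -95 < 0  ⇒  outside

inside=no margin=775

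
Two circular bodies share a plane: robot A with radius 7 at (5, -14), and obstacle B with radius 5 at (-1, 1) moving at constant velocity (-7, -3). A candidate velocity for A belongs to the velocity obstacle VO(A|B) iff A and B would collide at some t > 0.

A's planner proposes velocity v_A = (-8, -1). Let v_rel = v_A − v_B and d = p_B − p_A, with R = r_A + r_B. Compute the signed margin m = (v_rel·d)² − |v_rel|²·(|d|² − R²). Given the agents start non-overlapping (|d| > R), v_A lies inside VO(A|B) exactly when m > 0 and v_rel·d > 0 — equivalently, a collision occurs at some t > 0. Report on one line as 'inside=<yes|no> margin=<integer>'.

d = (-6, 15),  |d|² = 261;  R = 7+5 = 12,  c = 261−12² = 117
v_rel = (-1, 2),  |v_rel|² = 5;  v_rel·d = (-1)·(-6) + (2)·(15) = 36
5·t² − 72·t + 117 = 0  ⇒  m = 36² − 5·117 = 711
m = 711 > 0,  v_rel·d = 36 > 0  ⇒  inside

inside=yes margin=711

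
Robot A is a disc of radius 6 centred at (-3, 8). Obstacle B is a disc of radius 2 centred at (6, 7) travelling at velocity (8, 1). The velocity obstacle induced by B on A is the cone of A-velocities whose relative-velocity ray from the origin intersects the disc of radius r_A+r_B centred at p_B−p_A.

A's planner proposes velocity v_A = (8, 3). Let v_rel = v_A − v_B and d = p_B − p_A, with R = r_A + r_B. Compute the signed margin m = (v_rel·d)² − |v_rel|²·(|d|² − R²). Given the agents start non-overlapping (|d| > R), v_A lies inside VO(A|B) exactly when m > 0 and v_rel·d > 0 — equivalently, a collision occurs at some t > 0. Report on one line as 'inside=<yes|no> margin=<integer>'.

d = (9, -1),  |d|² = 82;  R = 6+2 = 8,  c = 82−8² = 18
v_rel = (0, 2),  |v_rel|² = 4;  v_rel·d = (0)·(9) + (2)·(-1) = -2
4·t² + 4·t + 18 = 0  ⇒  m = (-2)² − 4·18 = -68
m = -68 < 0,  v_rel·d = -2 < 0  ⇒  outside

inside=no margin=-68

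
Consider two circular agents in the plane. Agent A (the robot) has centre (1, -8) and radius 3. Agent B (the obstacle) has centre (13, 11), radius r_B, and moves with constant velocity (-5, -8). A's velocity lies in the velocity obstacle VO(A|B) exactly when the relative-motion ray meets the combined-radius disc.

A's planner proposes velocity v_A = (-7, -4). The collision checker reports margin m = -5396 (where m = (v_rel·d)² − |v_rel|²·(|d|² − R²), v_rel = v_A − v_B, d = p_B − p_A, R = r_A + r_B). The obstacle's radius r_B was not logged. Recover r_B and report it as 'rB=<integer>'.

m = -5396
d = (12, 19);  v_rel = (-2, 4),  |v_rel|² = 20
v_rel×d = (-2)·(19) − (4)·(12) = -86
since m = R²·20 − (-86)²:  R² = (7396 + -5396) / 20 = 100
R = √100 = 10  ⇒  r_B = 10 − 3 = 7

rB=7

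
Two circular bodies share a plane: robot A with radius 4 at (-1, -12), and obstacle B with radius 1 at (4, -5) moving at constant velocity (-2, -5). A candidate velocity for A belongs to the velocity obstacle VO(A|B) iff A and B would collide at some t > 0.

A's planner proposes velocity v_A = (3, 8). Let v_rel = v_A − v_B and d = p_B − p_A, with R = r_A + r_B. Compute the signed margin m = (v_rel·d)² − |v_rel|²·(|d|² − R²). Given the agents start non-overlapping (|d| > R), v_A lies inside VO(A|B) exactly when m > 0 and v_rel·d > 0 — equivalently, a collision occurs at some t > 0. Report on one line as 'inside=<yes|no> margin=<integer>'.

d = (5, 7),  |d|² = 74;  R = 4+1 = 5,  c = 74−5² = 49
v_rel = (5, 13),  |v_rel|² = 194;  v_rel·d = (5)·(5) + (13)·(7) = 116
194·t² − 232·t + 49 = 0  ⇒  m = 116² − 194·49 = 3950
m = 3950 > 0,  v_rel·d = 116 > 0  ⇒  inside

inside=yes margin=3950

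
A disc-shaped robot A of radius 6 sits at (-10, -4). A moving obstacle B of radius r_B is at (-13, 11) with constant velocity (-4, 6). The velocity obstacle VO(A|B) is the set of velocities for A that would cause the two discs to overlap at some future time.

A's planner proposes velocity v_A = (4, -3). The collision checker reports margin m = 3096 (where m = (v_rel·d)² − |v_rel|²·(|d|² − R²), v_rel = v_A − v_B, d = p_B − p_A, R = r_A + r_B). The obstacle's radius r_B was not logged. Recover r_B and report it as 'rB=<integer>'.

m = 3096
d = (-3, 15);  v_rel = (8, -9),  |v_rel|² = 145
v_rel×d = (8)·(15) − (-9)·(-3) = 93
since m = R²·145 − 93²:  R² = (8649 + 3096) / 145 = 81
R = √81 = 9  ⇒  r_B = 9 − 6 = 3

rB=3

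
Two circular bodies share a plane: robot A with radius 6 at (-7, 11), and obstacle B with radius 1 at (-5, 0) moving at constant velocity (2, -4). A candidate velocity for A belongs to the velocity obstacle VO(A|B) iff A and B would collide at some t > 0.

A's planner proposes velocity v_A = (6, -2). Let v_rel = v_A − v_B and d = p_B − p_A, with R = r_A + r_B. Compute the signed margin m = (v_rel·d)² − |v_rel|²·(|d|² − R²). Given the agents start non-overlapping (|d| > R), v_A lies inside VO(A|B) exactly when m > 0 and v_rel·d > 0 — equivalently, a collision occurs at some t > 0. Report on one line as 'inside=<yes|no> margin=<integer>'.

d = (2, -11),  |d|² = 125;  R = 6+1 = 7,  c = 125−7² = 76
v_rel = (4, 2),  |v_rel|² = 20;  v_rel·d = (4)·(2) + (2)·(-11) = -14
20·t² + 28·t + 76 = 0  ⇒  m = (-14)² − 20·76 = -1324
m = -1324 < 0,  v_rel·d = -14 < 0  ⇒  outside

inside=no margin=-1324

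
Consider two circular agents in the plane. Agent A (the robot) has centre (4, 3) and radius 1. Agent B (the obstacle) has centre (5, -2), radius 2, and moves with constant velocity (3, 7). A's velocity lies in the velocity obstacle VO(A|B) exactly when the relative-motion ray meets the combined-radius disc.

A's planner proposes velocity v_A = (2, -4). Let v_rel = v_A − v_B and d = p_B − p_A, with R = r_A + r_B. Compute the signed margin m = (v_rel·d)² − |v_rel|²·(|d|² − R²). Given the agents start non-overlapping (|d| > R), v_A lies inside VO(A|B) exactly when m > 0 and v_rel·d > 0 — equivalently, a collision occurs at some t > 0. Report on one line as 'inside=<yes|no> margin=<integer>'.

d = (1, -5),  |d|² = 26;  R = 1+2 = 3,  c = 26−3² = 17
v_rel = (-1, -11),  |v_rel|² = 122;  v_rel·d = (-1)·(1) + (-11)·(-5) = 54
122·t² − 108·t + 17 = 0  ⇒  m = 54² − 122·17 = 842
m = 842 > 0,  v_rel·d = 54 > 0  ⇒  inside

inside=yes margin=842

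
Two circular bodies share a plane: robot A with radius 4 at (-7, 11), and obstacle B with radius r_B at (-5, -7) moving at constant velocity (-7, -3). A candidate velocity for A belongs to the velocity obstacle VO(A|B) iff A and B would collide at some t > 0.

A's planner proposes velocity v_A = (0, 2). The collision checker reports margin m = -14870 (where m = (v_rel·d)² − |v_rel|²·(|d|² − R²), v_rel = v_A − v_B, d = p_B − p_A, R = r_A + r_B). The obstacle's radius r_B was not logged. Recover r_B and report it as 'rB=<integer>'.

m = -14870
d = (2, -18);  v_rel = (7, 5),  |v_rel|² = 74
v_rel×d = (7)·(-18) − (5)·(2) = -136
since m = R²·74 − (-136)²:  R² = (18496 + -14870) / 74 = 49
R = √49 = 7  ⇒  r_B = 7 − 4 = 3

rB=3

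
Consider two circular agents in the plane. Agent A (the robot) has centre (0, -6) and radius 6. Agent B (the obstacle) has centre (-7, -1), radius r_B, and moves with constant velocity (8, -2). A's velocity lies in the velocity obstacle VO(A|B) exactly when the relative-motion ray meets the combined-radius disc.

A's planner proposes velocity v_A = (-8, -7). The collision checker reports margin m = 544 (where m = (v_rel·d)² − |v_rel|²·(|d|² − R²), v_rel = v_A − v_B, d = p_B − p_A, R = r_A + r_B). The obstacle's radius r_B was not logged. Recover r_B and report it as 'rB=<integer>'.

m = 544
d = (-7, 5);  v_rel = (-16, -5),  |v_rel|² = 281
v_rel×d = (-16)·(5) − (-5)·(-7) = -115
since m = R²·281 − (-115)²:  R² = (13225 + 544) / 281 = 49
R = √49 = 7  ⇒  r_B = 7 − 6 = 1

rB=1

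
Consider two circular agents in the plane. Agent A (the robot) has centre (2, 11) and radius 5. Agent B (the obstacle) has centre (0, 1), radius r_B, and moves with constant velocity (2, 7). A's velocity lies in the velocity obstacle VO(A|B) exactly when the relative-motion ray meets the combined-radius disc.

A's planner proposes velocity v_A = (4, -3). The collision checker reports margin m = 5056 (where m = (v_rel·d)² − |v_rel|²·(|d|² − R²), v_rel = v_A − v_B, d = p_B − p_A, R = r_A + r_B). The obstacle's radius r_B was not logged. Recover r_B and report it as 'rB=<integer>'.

m = 5056
d = (-2, -10);  v_rel = (2, -10),  |v_rel|² = 104
v_rel×d = (2)·(-10) − (-10)·(-2) = -40
since m = R²·104 − (-40)²:  R² = (1600 + 5056) / 104 = 64
R = √64 = 8  ⇒  r_B = 8 − 5 = 3

rB=3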